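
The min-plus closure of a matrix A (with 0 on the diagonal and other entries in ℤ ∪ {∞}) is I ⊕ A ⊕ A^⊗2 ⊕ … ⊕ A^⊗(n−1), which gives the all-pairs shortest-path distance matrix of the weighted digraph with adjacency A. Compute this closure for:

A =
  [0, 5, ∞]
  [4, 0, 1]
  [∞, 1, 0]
Closure =
  [0, 5, 6]
  [4, 0, 1]
  [5, 1, 0]

This is the Floyd-Warshall all-pairs shortest-path computation. For each intermediate vertex k = 0, 1, …, 2, update dist[i][j] ← min(dist[i][j], dist[i][k] + dist[k][j]). The final matrix gives, for each (i, j), the minimum total weight of any directed path from i to j (possibly empty when i = j).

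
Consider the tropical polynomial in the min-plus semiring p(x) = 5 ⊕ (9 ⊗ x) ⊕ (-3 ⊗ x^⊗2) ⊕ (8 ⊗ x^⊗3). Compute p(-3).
p(-3) = -9

A tropical monomial a ⊗ x^⊗i evaluates to a + i · x. Evaluating each term at x = -3:
  Term 0 contributes 5 + 0 · -3 = 5
  Term 1 contributes 9 + 1 · -3 = 6
  Term 2 contributes -3 + 2 · -3 = -9
  Term 3 contributes 8 + 3 · -3 = -1
p(-3) = ⊕ of these = min[5, 6, -9, -1] = -9.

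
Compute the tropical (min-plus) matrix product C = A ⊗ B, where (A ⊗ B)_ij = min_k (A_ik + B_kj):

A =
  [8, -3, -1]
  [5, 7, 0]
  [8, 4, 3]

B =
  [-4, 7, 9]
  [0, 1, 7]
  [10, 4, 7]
A ⊗ B =
  [-3, -2, 4]
  [1, 4, 7]
  [4, 5, 10]

Apply the min-plus product entry-by-entry:
  C[0][0] = min over k of (A[0][0] + B[0][0] = 8 + -4 = 4, A[0][1] + B[1][0] = -3 + 0 = -3, A[0][2] + B[2][0] = -1 + 10 = 9) = -3 (attained at k = 1)
  C[0][1] = min over k of (A[0][0] + B[0][1] = 8 + 7 = 15, A[0][1] + B[1][1] = -3 + 1 = -2, A[0][2] + B[2][1] = -1 + 4 = 3) = -2 (attained at k = 1)
  C[0][2] = min over k of (A[0][0] + B[0][2] = 8 + 9 = 17, A[0][1] + B[1][2] = -3 + 7 = 4, A[0][2] + B[2][2] = -1 + 7 = 6) = 4 (attained at k = 1)
  C[1][0] = min over k of (A[1][0] + B[0][0] = 5 + -4 = 1, A[1][1] + B[1][0] = 7 + 0 = 7, A[1][2] + B[2][0] = 0 + 10 = 10) = 1 (attained at k = 0)
  C[1][1] = min over k of (A[1][0] + B[0][1] = 5 + 7 = 12, A[1][1] + B[1][1] = 7 + 1 = 8, A[1][2] + B[2][1] = 0 + 4 = 4) = 4 (attained at k = 2)
  C[1][2] = min over k of (A[1][0] + B[0][2] = 5 + 9 = 14, A[1][1] + B[1][2] = 7 + 7 = 14, A[1][2] + B[2][2] = 0 + 7 = 7) = 7 (attained at k = 2)
  C[2][0] = min over k of (A[2][0] + B[0][0] = 8 + -4 = 4, A[2][1] + B[1][0] = 4 + 0 = 4, A[2][2] + B[2][0] = 3 + 10 = 13) = 4 (attained at k = 0)
  C[2][1] = min over k of (A[2][0] + B[0][1] = 8 + 7 = 15, A[2][1] + B[1][1] = 4 + 1 = 5, A[2][2] + B[2][1] = 3 + 4 = 7) = 5 (attained at k = 1)
  C[2][2] = min over k of (A[2][0] + B[0][2] = 8 + 9 = 17, A[2][1] + B[1][2] = 4 + 7 = 11, A[2][2] + B[2][2] = 3 + 7 = 10) = 10 (attained at k = 2)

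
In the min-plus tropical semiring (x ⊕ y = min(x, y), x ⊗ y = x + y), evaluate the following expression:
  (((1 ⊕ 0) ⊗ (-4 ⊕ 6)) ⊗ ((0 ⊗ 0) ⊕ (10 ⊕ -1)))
(((1 ⊕ 0) ⊗ (-4 ⊕ 6)) ⊗ ((0 ⊗ 0) ⊕ (10 ⊕ -1))) = -5

Expand innermost to outermost. Recall ⊕ takes the minimum of its arguments and ⊗ takes their sum. Working out the expression (((1 ⊕ 0) ⊗ (-4 ⊕ 6)) ⊗ ((0 ⊗ 0) ⊕ (10 ⊕ -1))) gives -5.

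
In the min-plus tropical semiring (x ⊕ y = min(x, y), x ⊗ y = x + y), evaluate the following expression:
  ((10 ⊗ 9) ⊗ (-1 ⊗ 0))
((10 ⊗ 9) ⊗ (-1 ⊗ 0)) = 18

Expand innermost to outermost. Recall ⊕ takes the minimum of its arguments and ⊗ takes their sum. Working out the expression ((10 ⊗ 9) ⊗ (-1 ⊗ 0)) gives 18.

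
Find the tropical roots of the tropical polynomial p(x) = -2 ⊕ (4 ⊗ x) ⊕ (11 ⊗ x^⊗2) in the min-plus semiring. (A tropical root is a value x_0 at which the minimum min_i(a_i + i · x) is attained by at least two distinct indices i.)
Roots: {-7, -6}

Each tropical root is a break point of the lower envelope of the lines y = a_i + i · x (there are 3 lines, with slopes 0, 1, ..., 2). Only the lines that attain the minimum somewhere contribute to roots; other lines are dominated. Here the surviving (envelope) indices are i = 2, i = 1, i = 0.
Intersections between consecutive envelope lines give the roots: for adjacent envelope indices i < j the intersection is x = (a_i − a_j) / (j − i). Reading off the sorted break points: {-7, -6}.
Verification: at each break x_0, at least two indices attain the minimum of min_i(a_i + i · x_0).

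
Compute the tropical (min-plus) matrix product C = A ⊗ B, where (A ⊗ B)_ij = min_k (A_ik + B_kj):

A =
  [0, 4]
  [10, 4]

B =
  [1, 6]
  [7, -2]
A ⊗ B =
  [1, 2]
  [11, 2]

Apply the min-plus product entry-by-entry:
  C[0][0] = min over k of (A[0][0] + B[0][0] = 0 + 1 = 1, A[0][1] + B[1][0] = 4 + 7 = 11) = 1 (attained at k = 0)
  C[0][1] = min over k of (A[0][0] + B[0][1] = 0 + 6 = 6, A[0][1] + B[1][1] = 4 + -2 = 2) = 2 (attained at k = 1)
  C[1][0] = min over k of (A[1][0] + B[0][0] = 10 + 1 = 11, A[1][1] + B[1][0] = 4 + 7 = 11) = 11 (attained at k = 0)
  C[1][1] = min over k of (A[1][0] + B[0][1] = 10 + 6 = 16, A[1][1] + B[1][1] = 4 + -2 = 2) = 2 (attained at k = 1)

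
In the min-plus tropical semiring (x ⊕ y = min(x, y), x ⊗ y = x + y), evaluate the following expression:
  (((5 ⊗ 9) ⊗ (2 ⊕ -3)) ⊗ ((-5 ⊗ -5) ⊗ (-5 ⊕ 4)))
(((5 ⊗ 9) ⊗ (2 ⊕ -3)) ⊗ ((-5 ⊗ -5) ⊗ (-5 ⊕ 4))) = -4

Expand innermost to outermost. Recall ⊕ takes the minimum of its arguments and ⊗ takes their sum. Working out the expression (((5 ⊗ 9) ⊗ (2 ⊕ -3)) ⊗ ((-5 ⊗ -5) ⊗ (-5 ⊕ 4))) gives -4.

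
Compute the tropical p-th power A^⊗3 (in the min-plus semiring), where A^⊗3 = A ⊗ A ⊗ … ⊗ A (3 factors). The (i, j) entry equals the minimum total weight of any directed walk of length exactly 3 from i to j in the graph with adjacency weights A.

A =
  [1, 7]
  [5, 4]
A^⊗3 =
  [3, 9]
  [7, 12]

Each entry (A^⊗3)_ij equals the minimum over all length-3 walks i = v_0 → v_1 → … → v_3 = j of Σ_t A[v_t][v_{t+1}]. For example, for (i, j) = (0, 1) we minimise over 4 possible intermediate vertex sequences; the minimum is 9, attained along the walk 0 → 0 → 0 → 1.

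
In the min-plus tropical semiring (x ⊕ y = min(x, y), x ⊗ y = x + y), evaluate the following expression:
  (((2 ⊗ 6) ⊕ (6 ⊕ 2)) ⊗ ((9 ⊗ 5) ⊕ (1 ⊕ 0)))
(((2 ⊗ 6) ⊕ (6 ⊕ 2)) ⊗ ((9 ⊗ 5) ⊕ (1 ⊕ 0))) = 2

Expand innermost to outermost. Recall ⊕ takes the minimum of its arguments and ⊗ takes their sum. Working out the expression (((2 ⊗ 6) ⊕ (6 ⊕ 2)) ⊗ ((9 ⊗ 5) ⊕ (1 ⊕ 0))) gives 2.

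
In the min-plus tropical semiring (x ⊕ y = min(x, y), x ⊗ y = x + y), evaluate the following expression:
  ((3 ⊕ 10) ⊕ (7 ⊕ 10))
((3 ⊕ 10) ⊕ (7 ⊕ 10)) = 3

Expand innermost to outermost. Recall ⊕ takes the minimum of its arguments and ⊗ takes their sum. Working out the expression ((3 ⊕ 10) ⊕ (7 ⊕ 10)) gives 3.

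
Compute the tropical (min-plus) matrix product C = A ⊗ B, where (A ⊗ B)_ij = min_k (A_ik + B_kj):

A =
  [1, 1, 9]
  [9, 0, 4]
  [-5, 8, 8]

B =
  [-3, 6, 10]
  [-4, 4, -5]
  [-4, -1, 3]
A ⊗ B =
  [-3, 5, -4]
  [-4, 3, -5]
  [-8, 1, 3]

Apply the min-plus product entry-by-entry:
  C[0][0] = min over k of (A[0][0] + B[0][0] = 1 + -3 = -2, A[0][1] + B[1][0] = 1 + -4 = -3, A[0][2] + B[2][0] = 9 + -4 = 5) = -3 (attained at k = 1)
  C[0][1] = min over k of (A[0][0] + B[0][1] = 1 + 6 = 7, A[0][1] + B[1][1] = 1 + 4 = 5, A[0][2] + B[2][1] = 9 + -1 = 8) = 5 (attained at k = 1)
  C[0][2] = min over k of (A[0][0] + B[0][2] = 1 + 10 = 11, A[0][1] + B[1][2] = 1 + -5 = -4, A[0][2] + B[2][2] = 9 + 3 = 12) = -4 (attained at k = 1)
  C[1][0] = min over k of (A[1][0] + B[0][0] = 9 + -3 = 6, A[1][1] + B[1][0] = 0 + -4 = -4, A[1][2] + B[2][0] = 4 + -4 = 0) = -4 (attained at k = 1)
  C[1][1] = min over k of (A[1][0] + B[0][1] = 9 + 6 = 15, A[1][1] + B[1][1] = 0 + 4 = 4, A[1][2] + B[2][1] = 4 + -1 = 3) = 3 (attained at k = 2)
  C[1][2] = min over k of (A[1][0] + B[0][2] = 9 + 10 = 19, A[1][1] + B[1][2] = 0 + -5 = -5, A[1][2] + B[2][2] = 4 + 3 = 7) = -5 (attained at k = 1)
  C[2][0] = min over k of (A[2][0] + B[0][0] = -5 + -3 = -8, A[2][1] + B[1][0] = 8 + -4 = 4, A[2][2] + B[2][0] = 8 + -4 = 4) = -8 (attained at k = 0)
  C[2][1] = min over k of (A[2][0] + B[0][1] = -5 + 6 = 1, A[2][1] + B[1][1] = 8 + 4 = 12, A[2][2] + B[2][1] = 8 + -1 = 7) = 1 (attained at k = 0)
  C[2][2] = min over k of (A[2][0] + B[0][2] = -5 + 10 = 5, A[2][1] + B[1][2] = 8 + -5 = 3, A[2][2] + B[2][2] = 8 + 3 = 11) = 3 (attained at k = 1)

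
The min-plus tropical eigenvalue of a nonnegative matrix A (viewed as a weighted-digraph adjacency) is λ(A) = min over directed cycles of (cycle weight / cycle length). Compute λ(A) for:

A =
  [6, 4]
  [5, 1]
λ(A) = 1

Enumerate directed cycles and compute their means (weight / length). Sample:
  cycle 0 → 0: weight = 6, length = 1, mean = 6/1 ≈ 6.000
  cycle 1 → 1: weight = 1, length = 1, mean = 1/1 ≈ 1.000
  cycle 0 → 1 → 0: weight = 9, length = 2, mean = 9/2 ≈ 4.500
  cycle 1 → 0 → 1: weight = 9, length = 2, mean = 9/2 ≈ 4.500
Minimum mean = 1.000, attained e.g. along the cycle 1 → 1 with weight 1 and length 1. So λ(A) = 1/1 = 1.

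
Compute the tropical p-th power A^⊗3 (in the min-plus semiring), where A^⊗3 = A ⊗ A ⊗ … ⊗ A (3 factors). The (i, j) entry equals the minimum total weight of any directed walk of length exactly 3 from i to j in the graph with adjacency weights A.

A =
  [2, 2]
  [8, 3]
A^⊗3 =
  [6, 6]
  [12, 9]

Each entry (A^⊗3)_ij equals the minimum over all length-3 walks i = v_0 → v_1 → … → v_3 = j of Σ_t A[v_t][v_{t+1}]. For example, for (i, j) = (0, 1) we minimise over 4 possible intermediate vertex sequences; the minimum is 6, attained along the walk 0 → 0 → 0 → 1.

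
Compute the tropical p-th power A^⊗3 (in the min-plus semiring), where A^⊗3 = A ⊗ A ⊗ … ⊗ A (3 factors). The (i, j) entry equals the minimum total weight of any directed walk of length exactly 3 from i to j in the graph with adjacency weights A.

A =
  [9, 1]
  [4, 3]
A^⊗3 =
  [8, 6]
  [9, 8]

Each entry (A^⊗3)_ij equals the minimum over all length-3 walks i = v_0 → v_1 → … → v_3 = j of Σ_t A[v_t][v_{t+1}]. For example, for (i, j) = (0, 1) we minimise over 4 possible intermediate vertex sequences; the minimum is 6, attained along the walk 0 → 1 → 0 → 1.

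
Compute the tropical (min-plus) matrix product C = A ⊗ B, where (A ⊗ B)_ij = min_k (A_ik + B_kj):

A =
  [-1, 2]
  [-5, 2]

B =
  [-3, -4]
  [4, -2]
A ⊗ B =
  [-4, -5]
  [-8, -9]

Apply the min-plus product entry-by-entry:
  C[0][0] = min over k of (A[0][0] + B[0][0] = -1 + -3 = -4, A[0][1] + B[1][0] = 2 + 4 = 6) = -4 (attained at k = 0)
  C[0][1] = min over k of (A[0][0] + B[0][1] = -1 + -4 = -5, A[0][1] + B[1][1] = 2 + -2 = 0) = -5 (attained at k = 0)
  C[1][0] = min over k of (A[1][0] + B[0][0] = -5 + -3 = -8, A[1][1] + B[1][0] = 2 + 4 = 6) = -8 (attained at k = 0)
  C[1][1] = min over k of (A[1][0] + B[0][1] = -5 + -4 = -9, A[1][1] + B[1][1] = 2 + -2 = 0) = -9 (attained at k = 0)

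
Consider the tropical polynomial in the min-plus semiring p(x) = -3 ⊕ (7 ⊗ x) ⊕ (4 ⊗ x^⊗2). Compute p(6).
p(6) = -3

A tropical monomial a ⊗ x^⊗i evaluates to a + i · x. Evaluating each term at x = 6:
  Term 0 contributes -3 + 0 · 6 = -3
  Term 1 contributes 7 + 1 · 6 = 13
  Term 2 contributes 4 + 2 · 6 = 16
p(6) = ⊕ of these = min[-3, 13, 16] = -3.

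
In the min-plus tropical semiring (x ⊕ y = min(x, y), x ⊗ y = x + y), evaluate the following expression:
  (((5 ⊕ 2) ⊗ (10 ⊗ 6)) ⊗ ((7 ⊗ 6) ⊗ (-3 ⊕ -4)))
(((5 ⊕ 2) ⊗ (10 ⊗ 6)) ⊗ ((7 ⊗ 6) ⊗ (-3 ⊕ -4))) = 27

Expand innermost to outermost. Recall ⊕ takes the minimum of its arguments and ⊗ takes their sum. Working out the expression (((5 ⊕ 2) ⊗ (10 ⊗ 6)) ⊗ ((7 ⊗ 6) ⊗ (-3 ⊕ -4))) gives 27.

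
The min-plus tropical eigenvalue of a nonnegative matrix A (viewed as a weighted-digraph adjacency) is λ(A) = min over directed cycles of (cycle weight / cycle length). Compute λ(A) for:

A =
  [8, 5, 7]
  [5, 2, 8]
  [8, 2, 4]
λ(A) = 2

Enumerate directed cycles and compute their means (weight / length). Sample:
  cycle 0 → 0: weight = 8, length = 1, mean = 8/1 ≈ 8.000
  cycle 1 → 1: weight = 2, length = 1, mean = 2/1 ≈ 2.000
  cycle 2 → 2: weight = 4, length = 1, mean = 4/1 ≈ 4.000
  cycle 0 → 1 → 0: weight = 10, length = 2, mean = 10/2 ≈ 5.000
  cycle 0 → 2 → 0: weight = 15, length = 2, mean = 15/2 ≈ 7.500
  cycle 1 → 0 → 1: weight = 10, length = 2, mean = 10/2 ≈ 5.000
Minimum mean = 2.000, attained e.g. along the cycle 1 → 1 with weight 2 and length 1. So λ(A) = 2/1 = 2.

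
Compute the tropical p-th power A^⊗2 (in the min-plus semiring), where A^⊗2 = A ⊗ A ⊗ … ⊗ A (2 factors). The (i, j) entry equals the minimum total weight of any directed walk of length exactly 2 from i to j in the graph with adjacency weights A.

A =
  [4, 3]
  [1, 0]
A^⊗2 =
  [4, 3]
  [1, 0]

Each entry (A^⊗2)_ij equals the minimum over all length-2 walks i = v_0 → v_1 → … → v_2 = j of Σ_t A[v_t][v_{t+1}]. For example, for (i, j) = (0, 1) we minimise over 2 possible intermediate vertex sequences; the minimum is 3, attained along the walk 0 → 1 → 1.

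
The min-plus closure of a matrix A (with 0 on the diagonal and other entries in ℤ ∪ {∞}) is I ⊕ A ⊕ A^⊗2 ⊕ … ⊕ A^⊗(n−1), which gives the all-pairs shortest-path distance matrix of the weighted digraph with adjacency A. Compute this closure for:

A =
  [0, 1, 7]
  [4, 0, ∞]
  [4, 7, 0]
Closure =
  [0, 1, 7]
  [4, 0, 11]
  [4, 5, 0]

This is the Floyd-Warshall all-pairs shortest-path computation. For each intermediate vertex k = 0, 1, …, 2, update dist[i][j] ← min(dist[i][j], dist[i][k] + dist[k][j]). The final matrix gives, for each (i, j), the minimum total weight of any directed path from i to j (possibly empty when i = j).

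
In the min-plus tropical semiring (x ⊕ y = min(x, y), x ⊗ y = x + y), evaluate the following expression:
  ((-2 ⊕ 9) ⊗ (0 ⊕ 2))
((-2 ⊕ 9) ⊗ (0 ⊕ 2)) = -2

Expand innermost to outermost. Recall ⊕ takes the minimum of its arguments and ⊗ takes their sum. Working out the expression ((-2 ⊕ 9) ⊗ (0 ⊕ 2)) gives -2.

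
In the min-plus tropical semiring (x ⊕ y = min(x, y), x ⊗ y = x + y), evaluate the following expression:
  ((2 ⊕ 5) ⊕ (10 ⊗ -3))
((2 ⊕ 5) ⊕ (10 ⊗ -3)) = 2

Expand innermost to outermost. Recall ⊕ takes the minimum of its arguments and ⊗ takes their sum. Working out the expression ((2 ⊕ 5) ⊕ (10 ⊗ -3)) gives 2.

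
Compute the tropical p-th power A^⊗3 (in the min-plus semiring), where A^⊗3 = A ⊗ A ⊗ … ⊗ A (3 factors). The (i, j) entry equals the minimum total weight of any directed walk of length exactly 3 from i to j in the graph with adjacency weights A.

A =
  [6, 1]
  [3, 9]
A^⊗3 =
  [10, 5]
  [7, 10]

Each entry (A^⊗3)_ij equals the minimum over all length-3 walks i = v_0 → v_1 → … → v_3 = j of Σ_t A[v_t][v_{t+1}]. For example, for (i, j) = (0, 1) we minimise over 4 possible intermediate vertex sequences; the minimum is 5, attained along the walk 0 → 1 → 0 → 1.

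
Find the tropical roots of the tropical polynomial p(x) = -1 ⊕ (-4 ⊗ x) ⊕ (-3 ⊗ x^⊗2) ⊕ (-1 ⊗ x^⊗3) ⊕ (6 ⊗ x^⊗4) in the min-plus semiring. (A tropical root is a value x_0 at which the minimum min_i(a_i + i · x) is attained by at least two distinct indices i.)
Roots: {-7, -2, -1, 3}

Each tropical root is a break point of the lower envelope of the lines y = a_i + i · x (there are 5 lines, with slopes 0, 1, ..., 4). Only the lines that attain the minimum somewhere contribute to roots; other lines are dominated. Here the surviving (envelope) indices are i = 4, i = 3, i = 2, i = 1, i = 0.
Intersections between consecutive envelope lines give the roots: for adjacent envelope indices i < j the intersection is x = (a_i − a_j) / (j − i). Reading off the sorted break points: {-7, -2, -1, 3}.
Verification: at each break x_0, at least two indices attain the minimum of min_i(a_i + i · x_0).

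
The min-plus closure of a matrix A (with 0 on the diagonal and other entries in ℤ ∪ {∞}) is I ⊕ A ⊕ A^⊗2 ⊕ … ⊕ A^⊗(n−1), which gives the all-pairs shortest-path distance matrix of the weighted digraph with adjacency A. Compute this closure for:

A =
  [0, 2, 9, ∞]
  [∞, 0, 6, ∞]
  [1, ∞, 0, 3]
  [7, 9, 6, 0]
Closure =
  [0, 2, 8, 11]
  [7, 0, 6, 9]
  [1, 3, 0, 3]
  [7, 9, 6, 0]

This is the Floyd-Warshall all-pairs shortest-path computation. For each intermediate vertex k = 0, 1, …, 3, update dist[i][j] ← min(dist[i][j], dist[i][k] + dist[k][j]). The final matrix gives, for each (i, j), the minimum total weight of any directed path from i to j (possibly empty when i = j).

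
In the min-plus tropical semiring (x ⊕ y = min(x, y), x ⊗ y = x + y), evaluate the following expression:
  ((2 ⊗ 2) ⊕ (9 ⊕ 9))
((2 ⊗ 2) ⊕ (9 ⊕ 9)) = 4

Expand innermost to outermost. Recall ⊕ takes the minimum of its arguments and ⊗ takes their sum. Working out the expression ((2 ⊗ 2) ⊕ (9 ⊕ 9)) gives 4.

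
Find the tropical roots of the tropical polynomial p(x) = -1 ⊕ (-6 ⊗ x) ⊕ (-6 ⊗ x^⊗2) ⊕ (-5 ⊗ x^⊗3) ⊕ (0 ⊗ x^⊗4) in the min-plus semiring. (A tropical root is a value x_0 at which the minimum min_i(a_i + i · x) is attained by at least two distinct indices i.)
Roots: {-5, -1, 0, 5}

Each tropical root is a break point of the lower envelope of the lines y = a_i + i · x (there are 5 lines, with slopes 0, 1, ..., 4). Only the lines that attain the minimum somewhere contribute to roots; other lines are dominated. Here the surviving (envelope) indices are i = 4, i = 3, i = 2, i = 1, i = 0.
Intersections between consecutive envelope lines give the roots: for adjacent envelope indices i < j the intersection is x = (a_i − a_j) / (j − i). Reading off the sorted break points: {-5, -1, 0, 5}.
Verification: at each break x_0, at least two indices attain the minimum of min_i(a_i + i · x_0).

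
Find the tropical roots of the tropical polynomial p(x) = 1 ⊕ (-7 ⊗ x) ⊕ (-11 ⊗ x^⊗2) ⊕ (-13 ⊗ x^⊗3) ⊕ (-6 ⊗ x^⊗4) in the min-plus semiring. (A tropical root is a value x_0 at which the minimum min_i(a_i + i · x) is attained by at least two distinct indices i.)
Roots: {-7, 2, 4, 8}

Each tropical root is a break point of the lower envelope of the lines y = a_i + i · x (there are 5 lines, with slopes 0, 1, ..., 4). Only the lines that attain the minimum somewhere contribute to roots; other lines are dominated. Here the surviving (envelope) indices are i = 4, i = 3, i = 2, i = 1, i = 0.
Intersections between consecutive envelope lines give the roots: for adjacent envelope indices i < j the intersection is x = (a_i − a_j) / (j − i). Reading off the sorted break points: {-7, 2, 4, 8}.
Verification: at each break x_0, at least two indices attain the minimum of min_i(a_i + i · x_0).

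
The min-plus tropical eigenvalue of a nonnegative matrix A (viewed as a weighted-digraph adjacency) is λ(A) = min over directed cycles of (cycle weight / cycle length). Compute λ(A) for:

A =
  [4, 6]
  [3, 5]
λ(A) = 4

Enumerate directed cycles and compute their means (weight / length). Sample:
  cycle 0 → 0: weight = 4, length = 1, mean = 4/1 ≈ 4.000
  cycle 1 → 1: weight = 5, length = 1, mean = 5/1 ≈ 5.000
  cycle 0 → 1 → 0: weight = 9, length = 2, mean = 9/2 ≈ 4.500
  cycle 1 → 0 → 1: weight = 9, length = 2, mean = 9/2 ≈ 4.500
Minimum mean = 4.000, attained e.g. along the cycle 0 → 0 with weight 4 and length 1. So λ(A) = 4/1 = 4.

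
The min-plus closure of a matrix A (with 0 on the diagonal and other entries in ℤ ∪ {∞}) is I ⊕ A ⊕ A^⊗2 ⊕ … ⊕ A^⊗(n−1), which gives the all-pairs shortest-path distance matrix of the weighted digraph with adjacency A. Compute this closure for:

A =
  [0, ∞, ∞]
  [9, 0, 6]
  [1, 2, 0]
Closure =
  [0, ∞, ∞]
  [7, 0, 6]
  [1, 2, 0]

This is the Floyd-Warshall all-pairs shortest-path computation. For each intermediate vertex k = 0, 1, …, 2, update dist[i][j] ← min(dist[i][j], dist[i][k] + dist[k][j]). The final matrix gives, for each (i, j), the minimum total weight of any directed path from i to j (possibly empty when i = j).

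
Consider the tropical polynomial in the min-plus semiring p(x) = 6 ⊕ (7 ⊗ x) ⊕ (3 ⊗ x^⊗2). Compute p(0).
p(0) = 3

A tropical monomial a ⊗ x^⊗i evaluates to a + i · x. Evaluating each term at x = 0:
  Term 0 contributes 6 + 0 · 0 = 6
  Term 1 contributes 7 + 1 · 0 = 7
  Term 2 contributes 3 + 2 · 0 = 3
p(0) = ⊕ of these = min[6, 7, 3] = 3.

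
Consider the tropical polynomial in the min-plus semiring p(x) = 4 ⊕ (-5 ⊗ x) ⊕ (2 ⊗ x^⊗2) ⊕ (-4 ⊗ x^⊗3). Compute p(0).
p(0) = -5

A tropical monomial a ⊗ x^⊗i evaluates to a + i · x. Evaluating each term at x = 0:
  Term 0 contributes 4 + 0 · 0 = 4
  Term 1 contributes -5 + 1 · 0 = -5
  Term 2 contributes 2 + 2 · 0 = 2
  Term 3 contributes -4 + 3 · 0 = -4
p(0) = ⊕ of these = min[4, -5, 2, -4] = -5.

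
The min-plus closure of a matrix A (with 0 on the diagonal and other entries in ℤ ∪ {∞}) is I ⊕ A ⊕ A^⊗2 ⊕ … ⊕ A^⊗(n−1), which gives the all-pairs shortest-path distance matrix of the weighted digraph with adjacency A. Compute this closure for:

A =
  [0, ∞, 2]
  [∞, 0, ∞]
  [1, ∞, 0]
Closure =
  [0, ∞, 2]
  [∞, 0, ∞]
  [1, ∞, 0]

This is the Floyd-Warshall all-pairs shortest-path computation. For each intermediate vertex k = 0, 1, …, 2, update dist[i][j] ← min(dist[i][j], dist[i][k] + dist[k][j]). The final matrix gives, for each (i, j), the minimum total weight of any directed path from i to j (possibly empty when i = j).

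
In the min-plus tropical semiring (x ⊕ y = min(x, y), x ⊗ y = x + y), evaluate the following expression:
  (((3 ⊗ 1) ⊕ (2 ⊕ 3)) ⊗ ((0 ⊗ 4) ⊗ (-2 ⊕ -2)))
(((3 ⊗ 1) ⊕ (2 ⊕ 3)) ⊗ ((0 ⊗ 4) ⊗ (-2 ⊕ -2))) = 4

Expand innermost to outermost. Recall ⊕ takes the minimum of its arguments and ⊗ takes their sum. Working out the expression (((3 ⊗ 1) ⊕ (2 ⊕ 3)) ⊗ ((0 ⊗ 4) ⊗ (-2 ⊕ -2))) gives 4.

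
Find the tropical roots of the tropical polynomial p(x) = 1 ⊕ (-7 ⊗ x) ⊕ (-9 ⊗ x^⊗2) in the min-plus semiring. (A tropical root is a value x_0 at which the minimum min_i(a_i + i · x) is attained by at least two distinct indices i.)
Roots: {2, 8}

Each tropical root is a break point of the lower envelope of the lines y = a_i + i · x (there are 3 lines, with slopes 0, 1, ..., 2). Only the lines that attain the minimum somewhere contribute to roots; other lines are dominated. Here the surviving (envelope) indices are i = 2, i = 1, i = 0.
Intersections between consecutive envelope lines give the roots: for adjacent envelope indices i < j the intersection is x = (a_i − a_j) / (j − i). Reading off the sorted break points: {2, 8}.
Verification: at each break x_0, at least two indices attain the minimum of min_i(a_i + i · x_0).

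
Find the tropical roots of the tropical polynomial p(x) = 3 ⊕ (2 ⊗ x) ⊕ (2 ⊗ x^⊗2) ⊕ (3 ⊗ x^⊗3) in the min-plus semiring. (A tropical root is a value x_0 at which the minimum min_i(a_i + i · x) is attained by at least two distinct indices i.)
Roots: {-1, 0, 1}

Each tropical root is a break point of the lower envelope of the lines y = a_i + i · x (there are 4 lines, with slopes 0, 1, ..., 3). Only the lines that attain the minimum somewhere contribute to roots; other lines are dominated. Here the surviving (envelope) indices are i = 3, i = 2, i = 1, i = 0.
Intersections between consecutive envelope lines give the roots: for adjacent envelope indices i < j the intersection is x = (a_i − a_j) / (j − i). Reading off the sorted break points: {-1, 0, 1}.
Verification: at each break x_0, at least two indices attain the minimum of min_i(a_i + i · x_0).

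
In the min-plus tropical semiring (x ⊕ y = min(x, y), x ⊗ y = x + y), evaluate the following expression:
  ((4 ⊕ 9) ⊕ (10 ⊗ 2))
((4 ⊕ 9) ⊕ (10 ⊗ 2)) = 4

Expand innermost to outermost. Recall ⊕ takes the minimum of its arguments and ⊗ takes their sum. Working out the expression ((4 ⊕ 9) ⊕ (10 ⊗ 2)) gives 4.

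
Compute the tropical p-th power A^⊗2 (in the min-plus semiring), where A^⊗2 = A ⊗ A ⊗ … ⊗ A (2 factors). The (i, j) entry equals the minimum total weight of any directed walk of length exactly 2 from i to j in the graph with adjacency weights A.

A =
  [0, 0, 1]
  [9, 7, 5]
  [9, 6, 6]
A^⊗2 =
  [0, 0, 1]
  [9, 9, 10]
  [9, 9, 10]

Each entry (A^⊗2)_ij equals the minimum over all length-2 walks i = v_0 → v_1 → … → v_2 = j of Σ_t A[v_t][v_{t+1}]. For example, for (i, j) = (0, 2) we minimise over 3 possible intermediate vertex sequences; the minimum is 1, attained along the walk 0 → 0 → 2.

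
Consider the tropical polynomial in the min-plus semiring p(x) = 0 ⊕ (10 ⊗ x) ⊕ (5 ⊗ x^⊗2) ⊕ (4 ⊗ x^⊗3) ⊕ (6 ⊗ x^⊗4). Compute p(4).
p(4) = 0

A tropical monomial a ⊗ x^⊗i evaluates to a + i · x. Evaluating each term at x = 4:
  Term 0 contributes 0 + 0 · 4 = 0
  Term 1 contributes 10 + 1 · 4 = 14
  Term 2 contributes 5 + 2 · 4 = 13
  Term 3 contributes 4 + 3 · 4 = 16
  Term 4 contributes 6 + 4 · 4 = 22
p(4) = ⊕ of these = min[0, 14, 13, 16, 22] = 0.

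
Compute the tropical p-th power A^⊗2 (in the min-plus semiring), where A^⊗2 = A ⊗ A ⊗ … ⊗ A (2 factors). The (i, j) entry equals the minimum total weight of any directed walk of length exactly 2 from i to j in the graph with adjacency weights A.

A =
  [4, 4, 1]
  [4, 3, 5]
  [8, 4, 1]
A^⊗2 =
  [8, 5, 2]
  [7, 6, 5]
  [8, 5, 2]

Each entry (A^⊗2)_ij equals the minimum over all length-2 walks i = v_0 → v_1 → … → v_2 = j of Σ_t A[v_t][v_{t+1}]. For example, for (i, j) = (0, 2) we minimise over 3 possible intermediate vertex sequences; the minimum is 2, attained along the walk 0 → 2 → 2.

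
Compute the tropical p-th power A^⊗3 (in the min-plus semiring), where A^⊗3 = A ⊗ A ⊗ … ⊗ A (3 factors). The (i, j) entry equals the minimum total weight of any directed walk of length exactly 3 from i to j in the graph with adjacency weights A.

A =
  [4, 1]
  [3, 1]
A^⊗3 =
  [5, 3]
  [5, 3]

Each entry (A^⊗3)_ij equals the minimum over all length-3 walks i = v_0 → v_1 → … → v_3 = j of Σ_t A[v_t][v_{t+1}]. For example, for (i, j) = (0, 1) we minimise over 4 possible intermediate vertex sequences; the minimum is 3, attained along the walk 0 → 1 → 1 → 1.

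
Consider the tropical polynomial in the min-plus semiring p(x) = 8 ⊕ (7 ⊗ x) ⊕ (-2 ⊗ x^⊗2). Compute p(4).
p(4) = 6

A tropical monomial a ⊗ x^⊗i evaluates to a + i · x. Evaluating each term at x = 4:
  Term 0 contributes 8 + 0 · 4 = 8
  Term 1 contributes 7 + 1 · 4 = 11
  Term 2 contributes -2 + 2 · 4 = 6
p(4) = ⊕ of these = min[8, 11, 6] = 6.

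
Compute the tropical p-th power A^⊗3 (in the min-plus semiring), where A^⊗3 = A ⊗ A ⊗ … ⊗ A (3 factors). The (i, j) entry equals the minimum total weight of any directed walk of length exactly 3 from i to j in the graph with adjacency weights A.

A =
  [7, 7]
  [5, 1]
A^⊗3 =
  [13, 9]
  [7, 3]

Each entry (A^⊗3)_ij equals the minimum over all length-3 walks i = v_0 → v_1 → … → v_3 = j of Σ_t A[v_t][v_{t+1}]. For example, for (i, j) = (0, 1) we minimise over 4 possible intermediate vertex sequences; the minimum is 9, attained along the walk 0 → 1 → 1 → 1.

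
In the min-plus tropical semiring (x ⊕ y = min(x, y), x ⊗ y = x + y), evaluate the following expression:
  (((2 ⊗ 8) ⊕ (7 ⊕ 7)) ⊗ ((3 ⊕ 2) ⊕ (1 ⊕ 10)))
(((2 ⊗ 8) ⊕ (7 ⊕ 7)) ⊗ ((3 ⊕ 2) ⊕ (1 ⊕ 10))) = 8

Expand innermost to outermost. Recall ⊕ takes the minimum of its arguments and ⊗ takes their sum. Working out the expression (((2 ⊗ 8) ⊕ (7 ⊕ 7)) ⊗ ((3 ⊕ 2) ⊕ (1 ⊕ 10))) gives 8.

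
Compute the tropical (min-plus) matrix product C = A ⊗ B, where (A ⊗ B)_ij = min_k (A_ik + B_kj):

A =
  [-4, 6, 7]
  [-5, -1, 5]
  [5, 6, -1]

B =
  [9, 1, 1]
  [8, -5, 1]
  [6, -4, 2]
A ⊗ B =
  [5, -3, -3]
  [4, -6, -4]
  [5, -5, 1]

Apply the min-plus product entry-by-entry:
  C[0][0] = min over k of (A[0][0] + B[0][0] = -4 + 9 = 5, A[0][1] + B[1][0] = 6 + 8 = 14, A[0][2] + B[2][0] = 7 + 6 = 13) = 5 (attained at k = 0)
  C[0][1] = min over k of (A[0][0] + B[0][1] = -4 + 1 = -3, A[0][1] + B[1][1] = 6 + -5 = 1, A[0][2] + B[2][1] = 7 + -4 = 3) = -3 (attained at k = 0)
  C[0][2] = min over k of (A[0][0] + B[0][2] = -4 + 1 = -3, A[0][1] + B[1][2] = 6 + 1 = 7, A[0][2] + B[2][2] = 7 + 2 = 9) = -3 (attained at k = 0)
  C[1][0] = min over k of (A[1][0] + B[0][0] = -5 + 9 = 4, A[1][1] + B[1][0] = -1 + 8 = 7, A[1][2] + B[2][0] = 5 + 6 = 11) = 4 (attained at k = 0)
  C[1][1] = min over k of (A[1][0] + B[0][1] = -5 + 1 = -4, A[1][1] + B[1][1] = -1 + -5 = -6, A[1][2] + B[2][1] = 5 + -4 = 1) = -6 (attained at k = 1)
  C[1][2] = min over k of (A[1][0] + B[0][2] = -5 + 1 = -4, A[1][1] + B[1][2] = -1 + 1 = 0, A[1][2] + B[2][2] = 5 + 2 = 7) = -4 (attained at k = 0)
  C[2][0] = min over k of (A[2][0] + B[0][0] = 5 + 9 = 14, A[2][1] + B[1][0] = 6 + 8 = 14, A[2][2] + B[2][0] = -1 + 6 = 5) = 5 (attained at k = 2)
  C[2][1] = min over k of (A[2][0] + B[0][1] = 5 + 1 = 6, A[2][1] + B[1][1] = 6 + -5 = 1, A[2][2] + B[2][1] = -1 + -4 = -5) = -5 (attained at k = 2)
  C[2][2] = min over k of (A[2][0] + B[0][2] = 5 + 1 = 6, A[2][1] + B[1][2] = 6 + 1 = 7, A[2][2] + B[2][2] = -1 + 2 = 1) = 1 (attained at k = 2)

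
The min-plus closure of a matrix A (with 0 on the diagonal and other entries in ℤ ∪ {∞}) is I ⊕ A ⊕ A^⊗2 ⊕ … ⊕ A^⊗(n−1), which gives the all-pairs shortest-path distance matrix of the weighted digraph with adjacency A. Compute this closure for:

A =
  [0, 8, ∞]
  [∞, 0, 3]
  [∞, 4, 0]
Closure =
  [0, 8, 11]
  [∞, 0, 3]
  [∞, 4, 0]

This is the Floyd-Warshall all-pairs shortest-path computation. For each intermediate vertex k = 0, 1, …, 2, update dist[i][j] ← min(dist[i][j], dist[i][k] + dist[k][j]). The final matrix gives, for each (i, j), the minimum total weight of any directed path from i to j (possibly empty when i = j).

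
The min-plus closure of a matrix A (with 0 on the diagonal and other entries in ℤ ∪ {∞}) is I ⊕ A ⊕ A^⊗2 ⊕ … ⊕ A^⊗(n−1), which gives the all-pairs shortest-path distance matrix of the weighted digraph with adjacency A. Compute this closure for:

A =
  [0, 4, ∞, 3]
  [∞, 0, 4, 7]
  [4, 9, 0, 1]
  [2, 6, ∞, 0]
Closure =
  [0, 4, 8, 3]
  [7, 0, 4, 5]
  [3, 7, 0, 1]
  [2, 6, 10, 0]

This is the Floyd-Warshall all-pairs shortest-path computation. For each intermediate vertex k = 0, 1, …, 3, update dist[i][j] ← min(dist[i][j], dist[i][k] + dist[k][j]). The final matrix gives, for each (i, j), the minimum total weight of any directed path from i to j (possibly empty when i = j).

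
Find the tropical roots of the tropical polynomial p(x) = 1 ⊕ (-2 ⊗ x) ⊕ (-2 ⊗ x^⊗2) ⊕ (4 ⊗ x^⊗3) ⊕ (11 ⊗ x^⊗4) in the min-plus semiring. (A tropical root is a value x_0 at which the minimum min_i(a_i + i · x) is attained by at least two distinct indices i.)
Roots: {-7, -6, 0, 3}

Each tropical root is a break point of the lower envelope of the lines y = a_i + i · x (there are 5 lines, with slopes 0, 1, ..., 4). Only the lines that attain the minimum somewhere contribute to roots; other lines are dominated. Here the surviving (envelope) indices are i = 4, i = 3, i = 2, i = 1, i = 0.
Intersections between consecutive envelope lines give the roots: for adjacent envelope indices i < j the intersection is x = (a_i − a_j) / (j − i). Reading off the sorted break points: {-7, -6, 0, 3}.
Verification: at each break x_0, at least two indices attain the minimum of min_i(a_i + i · x_0).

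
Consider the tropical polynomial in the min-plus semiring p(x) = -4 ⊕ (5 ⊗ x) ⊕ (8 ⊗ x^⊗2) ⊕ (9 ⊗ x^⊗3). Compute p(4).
p(4) = -4

A tropical monomial a ⊗ x^⊗i evaluates to a + i · x. Evaluating each term at x = 4:
  Term 0 contributes -4 + 0 · 4 = -4
  Term 1 contributes 5 + 1 · 4 = 9
  Term 2 contributes 8 + 2 · 4 = 16
  Term 3 contributes 9 + 3 · 4 = 21
p(4) = ⊕ of these = min[-4, 9, 16, 21] = -4.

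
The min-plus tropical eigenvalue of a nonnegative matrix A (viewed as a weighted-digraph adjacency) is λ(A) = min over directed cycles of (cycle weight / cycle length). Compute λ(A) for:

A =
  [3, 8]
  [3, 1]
λ(A) = 1

Enumerate directed cycles and compute their means (weight / length). Sample:
  cycle 0 → 0: weight = 3, length = 1, mean = 3/1 ≈ 3.000
  cycle 1 → 1: weight = 1, length = 1, mean = 1/1 ≈ 1.000
  cycle 0 → 1 → 0: weight = 11, length = 2, mean = 11/2 ≈ 5.500
  cycle 1 → 0 → 1: weight = 11, length = 2, mean = 11/2 ≈ 5.500
Minimum mean = 1.000, attained e.g. along the cycle 1 → 1 with weight 1 and length 1. So λ(A) = 1/1 = 1.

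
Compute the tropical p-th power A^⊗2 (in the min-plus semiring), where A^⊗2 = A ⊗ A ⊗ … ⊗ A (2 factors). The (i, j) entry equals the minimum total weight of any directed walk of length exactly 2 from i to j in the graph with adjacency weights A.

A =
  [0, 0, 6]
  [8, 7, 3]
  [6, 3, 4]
A^⊗2 =
  [0, 0, 3]
  [8, 6, 7]
  [6, 6, 6]

Each entry (A^⊗2)_ij equals the minimum over all length-2 walks i = v_0 → v_1 → … → v_2 = j of Σ_t A[v_t][v_{t+1}]. For example, for (i, j) = (0, 2) we minimise over 3 possible intermediate vertex sequences; the minimum is 3, attained along the walk 0 → 1 → 2.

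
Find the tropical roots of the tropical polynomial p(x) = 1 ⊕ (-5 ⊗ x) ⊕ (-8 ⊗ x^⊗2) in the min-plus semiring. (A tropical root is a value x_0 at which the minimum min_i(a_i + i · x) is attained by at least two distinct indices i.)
Roots: {3, 6}

Each tropical root is a break point of the lower envelope of the lines y = a_i + i · x (there are 3 lines, with slopes 0, 1, ..., 2). Only the lines that attain the minimum somewhere contribute to roots; other lines are dominated. Here the surviving (envelope) indices are i = 2, i = 1, i = 0.
Intersections between consecutive envelope lines give the roots: for adjacent envelope indices i < j the intersection is x = (a_i − a_j) / (j − i). Reading off the sorted break points: {3, 6}.
Verification: at each break x_0, at least two indices attain the minimum of min_i(a_i + i · x_0).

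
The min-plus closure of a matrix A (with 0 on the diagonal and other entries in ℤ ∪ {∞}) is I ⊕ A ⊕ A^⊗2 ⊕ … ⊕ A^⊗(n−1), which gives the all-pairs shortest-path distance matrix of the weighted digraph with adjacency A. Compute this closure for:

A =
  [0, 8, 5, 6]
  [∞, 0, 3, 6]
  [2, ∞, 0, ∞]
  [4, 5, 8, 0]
Closure =
  [0, 8, 5, 6]
  [5, 0, 3, 6]
  [2, 10, 0, 8]
  [4, 5, 8, 0]

This is the Floyd-Warshall all-pairs shortest-path computation. For each intermediate vertex k = 0, 1, …, 3, update dist[i][j] ← min(dist[i][j], dist[i][k] + dist[k][j]). The final matrix gives, for each (i, j), the minimum total weight of any directed path from i to j (possibly empty when i = j).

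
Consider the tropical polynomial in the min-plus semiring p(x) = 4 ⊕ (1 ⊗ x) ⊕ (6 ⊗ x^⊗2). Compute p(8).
p(8) = 4

A tropical monomial a ⊗ x^⊗i evaluates to a + i · x. Evaluating each term at x = 8:
  Term 0 contributes 4 + 0 · 8 = 4
  Term 1 contributes 1 + 1 · 8 = 9
  Term 2 contributes 6 + 2 · 8 = 22
p(8) = ⊕ of these = min[4, 9, 22] = 4.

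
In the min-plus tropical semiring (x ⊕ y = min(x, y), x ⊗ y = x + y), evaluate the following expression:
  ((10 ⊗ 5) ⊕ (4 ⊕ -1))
((10 ⊗ 5) ⊕ (4 ⊕ -1)) = -1

Expand innermost to outermost. Recall ⊕ takes the minimum of its arguments and ⊗ takes their sum. Working out the expression ((10 ⊗ 5) ⊕ (4 ⊕ -1)) gives -1.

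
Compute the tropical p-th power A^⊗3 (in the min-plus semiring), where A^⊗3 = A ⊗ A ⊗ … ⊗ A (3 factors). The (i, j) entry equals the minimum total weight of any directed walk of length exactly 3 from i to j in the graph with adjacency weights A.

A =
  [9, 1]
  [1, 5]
A^⊗3 =
  [7, 3]
  [3, 7]

Each entry (A^⊗3)_ij equals the minimum over all length-3 walks i = v_0 → v_1 → … → v_3 = j of Σ_t A[v_t][v_{t+1}]. For example, for (i, j) = (0, 1) we minimise over 4 possible intermediate vertex sequences; the minimum is 3, attained along the walk 0 → 1 → 0 → 1.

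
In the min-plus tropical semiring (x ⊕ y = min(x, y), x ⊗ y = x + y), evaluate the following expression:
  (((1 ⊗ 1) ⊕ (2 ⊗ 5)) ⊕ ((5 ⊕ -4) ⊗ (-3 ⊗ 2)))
(((1 ⊗ 1) ⊕ (2 ⊗ 5)) ⊕ ((5 ⊕ -4) ⊗ (-3 ⊗ 2))) = -5

Expand innermost to outermost. Recall ⊕ takes the minimum of its arguments and ⊗ takes their sum. Working out the expression (((1 ⊗ 1) ⊕ (2 ⊗ 5)) ⊕ ((5 ⊕ -4) ⊗ (-3 ⊗ 2))) gives -5.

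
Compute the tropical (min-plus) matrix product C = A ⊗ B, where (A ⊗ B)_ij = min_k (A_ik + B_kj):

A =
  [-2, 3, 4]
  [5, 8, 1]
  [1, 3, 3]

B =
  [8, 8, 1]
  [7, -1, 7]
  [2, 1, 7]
A ⊗ B =
  [6, 2, -1]
  [3, 2, 6]
  [5, 2, 2]

Apply the min-plus product entry-by-entry:
  C[0][0] = min over k of (A[0][0] + B[0][0] = -2 + 8 = 6, A[0][1] + B[1][0] = 3 + 7 = 10, A[0][2] + B[2][0] = 4 + 2 = 6) = 6 (attained at k = 0)
  C[0][1] = min over k of (A[0][0] + B[0][1] = -2 + 8 = 6, A[0][1] + B[1][1] = 3 + -1 = 2, A[0][2] + B[2][1] = 4 + 1 = 5) = 2 (attained at k = 1)
  C[0][2] = min over k of (A[0][0] + B[0][2] = -2 + 1 = -1, A[0][1] + B[1][2] = 3 + 7 = 10, A[0][2] + B[2][2] = 4 + 7 = 11) = -1 (attained at k = 0)
  C[1][0] = min over k of (A[1][0] + B[0][0] = 5 + 8 = 13, A[1][1] + B[1][0] = 8 + 7 = 15, A[1][2] + B[2][0] = 1 + 2 = 3) = 3 (attained at k = 2)
  C[1][1] = min over k of (A[1][0] + B[0][1] = 5 + 8 = 13, A[1][1] + B[1][1] = 8 + -1 = 7, A[1][2] + B[2][1] = 1 + 1 = 2) = 2 (attained at k = 2)
  C[1][2] = min over k of (A[1][0] + B[0][2] = 5 + 1 = 6, A[1][1] + B[1][2] = 8 + 7 = 15, A[1][2] + B[2][2] = 1 + 7 = 8) = 6 (attained at k = 0)
  C[2][0] = min over k of (A[2][0] + B[0][0] = 1 + 8 = 9, A[2][1] + B[1][0] = 3 + 7 = 10, A[2][2] + B[2][0] = 3 + 2 = 5) = 5 (attained at k = 2)
  C[2][1] = min over k of (A[2][0] + B[0][1] = 1 + 8 = 9, A[2][1] + B[1][1] = 3 + -1 = 2, A[2][2] + B[2][1] = 3 + 1 = 4) = 2 (attained at k = 1)
  C[2][2] = min over k of (A[2][0] + B[0][2] = 1 + 1 = 2, A[2][1] + B[1][2] = 3 + 7 = 10, A[2][2] + B[2][2] = 3 + 7 = 10) = 2 (attained at k = 0)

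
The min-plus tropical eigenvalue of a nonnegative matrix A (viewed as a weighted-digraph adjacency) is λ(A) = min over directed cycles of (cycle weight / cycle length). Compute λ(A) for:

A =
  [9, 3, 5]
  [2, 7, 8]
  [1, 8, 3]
λ(A) = 5/2

Enumerate directed cycles and compute their means (weight / length). Sample:
  cycle 0 → 0: weight = 9, length = 1, mean = 9/1 ≈ 9.000
  cycle 1 → 1: weight = 7, length = 1, mean = 7/1 ≈ 7.000
  cycle 2 → 2: weight = 3, length = 1, mean = 3/1 ≈ 3.000
  cycle 0 → 1 → 0: weight = 5, length = 2, mean = 5/2 ≈ 2.500
  cycle 0 → 2 → 0: weight = 6, length = 2, mean = 6/2 ≈ 3.000
  cycle 1 → 0 → 1: weight = 5, length = 2, mean = 5/2 ≈ 2.500
Minimum mean = 2.500, attained e.g. along the cycle 0 → 1 → 0 with weight 5 and length 2. So λ(A) = 5/2 = 5/2.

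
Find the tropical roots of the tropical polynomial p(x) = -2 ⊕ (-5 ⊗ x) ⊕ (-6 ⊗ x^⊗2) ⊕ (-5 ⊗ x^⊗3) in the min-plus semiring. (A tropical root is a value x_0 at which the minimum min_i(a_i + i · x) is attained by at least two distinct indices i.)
Roots: {-1, 1, 3}

Each tropical root is a break point of the lower envelope of the lines y = a_i + i · x (there are 4 lines, with slopes 0, 1, ..., 3). Only the lines that attain the minimum somewhere contribute to roots; other lines are dominated. Here the surviving (envelope) indices are i = 3, i = 2, i = 1, i = 0.
Intersections between consecutive envelope lines give the roots: for adjacent envelope indices i < j the intersection is x = (a_i − a_j) / (j − i). Reading off the sorted break points: {-1, 1, 3}.
Verification: at each break x_0, at least two indices attain the minimum of min_i(a_i + i · x_0).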